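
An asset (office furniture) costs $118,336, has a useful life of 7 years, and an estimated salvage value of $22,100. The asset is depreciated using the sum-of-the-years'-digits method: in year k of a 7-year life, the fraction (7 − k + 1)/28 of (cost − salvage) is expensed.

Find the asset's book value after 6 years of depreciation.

Depreciable base = $118,336 − $22,100 = $96,236.
Sum of the years' digits = 7+6+5+4+3+2+1 = 28.
Year 1: $96,236 × 7/28 = $24,059. Book value $94,277.
Year 2: $96,236 × 6/28 = $20,622. Book value $73,655.
Year 3: $96,236 × 5/28 = $17,185. Book value $56,470.
Year 4: $96,236 × 4/28 = $13,748. Book value $42,722.
Year 5: $96,236 × 3/28 = $10,311. Book value $32,411.
Year 6: $96,236 × 2/28 = $6,874. Book value $25,537.

$25,537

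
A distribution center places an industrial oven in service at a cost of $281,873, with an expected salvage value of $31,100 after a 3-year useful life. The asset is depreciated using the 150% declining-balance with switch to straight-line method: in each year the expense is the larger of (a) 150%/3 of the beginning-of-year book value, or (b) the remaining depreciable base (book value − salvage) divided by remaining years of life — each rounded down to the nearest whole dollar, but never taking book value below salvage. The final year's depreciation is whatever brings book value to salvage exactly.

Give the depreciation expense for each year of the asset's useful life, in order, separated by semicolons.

Depreciable base = $281,873 − $31,100 = $250,773.
Year 1: DB = ⌊$281,873 × 150%/3⌋ = $140,936; SL = ⌊$250,773/3⌋ = $83,591 → take DB $140,936. Book value $140,937.
Year 2: DB = ⌊$140,937 × 150%/3⌋ = $70,468; SL = ⌊$109,837/2⌋ = $54,918 → take DB $70,468. Book value $70,469.
Year 3 (final): $70,469 − $31,100 = $39,369. Book value $31,100.

$140,936; $70,468; $39,369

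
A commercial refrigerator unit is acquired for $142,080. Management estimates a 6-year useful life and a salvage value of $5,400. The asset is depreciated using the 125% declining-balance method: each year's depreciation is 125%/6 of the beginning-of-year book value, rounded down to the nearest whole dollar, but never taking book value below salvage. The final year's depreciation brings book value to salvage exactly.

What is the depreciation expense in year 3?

Depreciable base = $142,080 − $5,400 = $136,680.
Year 1: ⌊$142,080 × 125%/6⌋ = $29,600. Book value $112,480.
Year 2: ⌊$112,480 × 125%/6⌋ = $23,433. Book value $89,047.
Year 3: ⌊$89,047 × 125%/6⌋ = $18,551. Book value $70,496.

$18,551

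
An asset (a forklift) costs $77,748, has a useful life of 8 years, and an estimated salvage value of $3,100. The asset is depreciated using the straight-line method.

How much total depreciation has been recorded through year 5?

$46,655

Depreciable base = $77,748 − $3,100 = $74,648.
Annual expense = $74,648 / 8 = $9,331.
End of year 1: book value $68,417.
End of year 2: book value $59,086.
End of year 3: book value $49,755.
End of year 4: book value $40,424.
End of year 5: book value $31,093.
Accumulated through year 5 = $77,748 − $31,093 = $46,655.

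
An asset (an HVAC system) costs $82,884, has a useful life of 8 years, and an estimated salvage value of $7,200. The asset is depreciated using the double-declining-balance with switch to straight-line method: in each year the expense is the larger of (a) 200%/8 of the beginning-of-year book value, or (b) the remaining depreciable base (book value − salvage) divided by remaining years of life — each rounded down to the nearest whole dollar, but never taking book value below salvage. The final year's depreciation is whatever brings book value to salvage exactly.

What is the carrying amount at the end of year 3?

Depreciable base = $82,884 − $7,200 = $75,684.
Year 1: DB = ⌊$82,884 × 200%/8⌋ = $20,721; SL = ⌊$75,684/8⌋ = $9,460 → take DB $20,721. Book value $62,163.
Year 2: DB = ⌊$62,163 × 200%/8⌋ = $15,540; SL = ⌊$54,963/7⌋ = $7,851 → take DB $15,540. Book value $46,623.
Year 3: DB = ⌊$46,623 × 200%/8⌋ = $11,655; SL = ⌊$39,423/6⌋ = $6,570 → take DB $11,655. Book value $34,968.

$34,968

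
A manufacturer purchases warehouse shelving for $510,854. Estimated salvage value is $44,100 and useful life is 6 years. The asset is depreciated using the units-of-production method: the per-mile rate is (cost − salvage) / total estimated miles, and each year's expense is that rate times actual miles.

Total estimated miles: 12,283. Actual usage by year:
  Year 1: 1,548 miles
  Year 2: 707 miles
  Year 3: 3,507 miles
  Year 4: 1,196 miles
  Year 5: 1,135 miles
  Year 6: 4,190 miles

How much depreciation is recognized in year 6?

Depreciable base = $510,854 − $44,100 = $466,754.
Rate = $466,754 / 12,283 miles = $38 per mile.
Year 1: 1,548 × $38 = $58,824. Book value $452,030.
Year 2: 707 × $38 = $26,866. Book value $425,164.
Year 3: 3,507 × $38 = $133,266. Book value $291,898.
Year 4: 1,196 × $38 = $45,448. Book value $246,450.
Year 5: 1,135 × $38 = $43,130. Book value $203,320.
Year 6: 4,190 × $38 = $159,220. Book value $44,100.

$159,220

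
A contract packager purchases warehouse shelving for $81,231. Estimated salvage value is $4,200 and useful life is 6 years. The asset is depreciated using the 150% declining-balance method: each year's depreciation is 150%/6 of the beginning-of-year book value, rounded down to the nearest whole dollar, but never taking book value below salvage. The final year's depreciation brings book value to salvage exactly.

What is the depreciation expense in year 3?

$11,423

Depreciable base = $81,231 − $4,200 = $77,031.
Year 1: ⌊$81,231 × 150%/6⌋ = $20,307. Book value $60,924.
Year 2: ⌊$60,924 × 150%/6⌋ = $15,231. Book value $45,693.
Year 3: ⌊$45,693 × 150%/6⌋ = $11,423. Book value $34,270.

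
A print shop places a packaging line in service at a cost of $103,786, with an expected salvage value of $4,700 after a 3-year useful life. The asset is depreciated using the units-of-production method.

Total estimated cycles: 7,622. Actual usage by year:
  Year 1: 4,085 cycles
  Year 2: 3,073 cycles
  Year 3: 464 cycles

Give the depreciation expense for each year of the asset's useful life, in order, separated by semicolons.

$53,105; $39,949; $6,032

Depreciable base = $103,786 − $4,700 = $99,086.
Rate = $99,086 / 7,622 cycles = $13 per cycle.
Year 1: 4,085 × $13 = $53,105. Book value $50,681.
Year 2: 3,073 × $13 = $39,949. Book value $10,732.
Year 3: 464 × $13 = $6,032. Book value $4,700.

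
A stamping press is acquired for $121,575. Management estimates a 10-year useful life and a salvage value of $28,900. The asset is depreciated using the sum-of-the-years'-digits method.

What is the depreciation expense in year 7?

$6,740

Depreciable base = $121,575 − $28,900 = $92,675.
Sum of the years' digits = 10+9+8+7+6+5+4+3+2+1 = 55.
Year 1: $92,675 × 10/55 = $16,850. Book value $104,725.
Year 2: $92,675 × 9/55 = $15,165. Book value $89,560.
Year 3: $92,675 × 8/55 = $13,480. Book value $76,080.
Year 4: $92,675 × 7/55 = $11,795. Book value $64,285.
Year 5: $92,675 × 6/55 = $10,110. Book value $54,175.
Year 6: $92,675 × 5/55 = $8,425. Book value $45,750.
Year 7: $92,675 × 4/55 = $6,740. Book value $39,010.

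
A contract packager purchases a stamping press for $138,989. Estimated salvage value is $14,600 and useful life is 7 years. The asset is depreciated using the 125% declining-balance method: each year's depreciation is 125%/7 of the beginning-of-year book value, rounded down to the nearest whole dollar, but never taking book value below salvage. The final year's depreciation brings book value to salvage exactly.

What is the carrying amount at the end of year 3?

Depreciable base = $138,989 − $14,600 = $124,389.
Year 1: ⌊$138,989 × 125%/7⌋ = $24,819. Book value $114,170.
Year 2: ⌊$114,170 × 125%/7⌋ = $20,387. Book value $93,783.
Year 3: ⌊$93,783 × 125%/7⌋ = $16,746. Book value $77,037.

$77,037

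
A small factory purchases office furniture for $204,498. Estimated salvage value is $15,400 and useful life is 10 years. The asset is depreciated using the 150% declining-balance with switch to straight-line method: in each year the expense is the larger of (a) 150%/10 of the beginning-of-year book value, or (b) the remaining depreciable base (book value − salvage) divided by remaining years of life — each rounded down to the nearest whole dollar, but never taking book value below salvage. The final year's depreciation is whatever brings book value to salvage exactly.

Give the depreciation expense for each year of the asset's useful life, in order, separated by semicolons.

$30,674; $26,073; $22,162; $18,838; $16,012; $15,067; $15,068; $15,068; $15,068; $15,068

Depreciable base = $204,498 − $15,400 = $189,098.
Year 1: DB = ⌊$204,498 × 150%/10⌋ = $30,674; SL = ⌊$189,098/10⌋ = $18,909 → take DB $30,674. Book value $173,824.
Year 2: DB = ⌊$173,824 × 150%/10⌋ = $26,073; SL = ⌊$158,424/9⌋ = $17,602 → take DB $26,073. Book value $147,751.
Year 3: DB = ⌊$147,751 × 150%/10⌋ = $22,162; SL = ⌊$132,351/8⌋ = $16,543 → take DB $22,162. Book value $125,589.
Year 4: DB = ⌊$125,589 × 150%/10⌋ = $18,838; SL = ⌊$110,189/7⌋ = $15,741 → take DB $18,838. Book value $106,751.
Year 5: DB = ⌊$106,751 × 150%/10⌋ = $16,012; SL = ⌊$91,351/6⌋ = $15,225 → take DB $16,012. Book value $90,739.
Year 6: DB = ⌊$90,739 × 150%/10⌋ = $13,610; SL = ⌊$75,339/5⌋ = $15,067 → take SL $15,067. Book value $75,672.
Year 7: DB = ⌊$75,672 × 150%/10⌋ = $11,350; SL = ⌊$60,272/4⌋ = $15,068 → take SL $15,068. Book value $60,604.
Year 8: DB = ⌊$60,604 × 150%/10⌋ = $9,090; SL = ⌊$45,204/3⌋ = $15,068 → take SL $15,068. Book value $45,536.
Year 9: DB = ⌊$45,536 × 150%/10⌋ = $6,830; SL = ⌊$30,136/2⌋ = $15,068 → take SL $15,068. Book value $30,468.
Year 10 (final): $30,468 − $15,400 = $15,068. Book value $15,400.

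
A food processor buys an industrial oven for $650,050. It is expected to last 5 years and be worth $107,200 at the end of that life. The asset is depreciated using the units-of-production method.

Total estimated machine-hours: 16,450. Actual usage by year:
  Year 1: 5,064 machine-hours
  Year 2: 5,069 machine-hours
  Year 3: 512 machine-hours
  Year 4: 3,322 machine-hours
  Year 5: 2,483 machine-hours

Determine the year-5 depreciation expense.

$81,939

Depreciable base = $650,050 − $107,200 = $542,850.
Rate = $542,850 / 16,450 machine-hours = $33 per machine-hour.
Year 1: 5,064 × $33 = $167,112. Book value $482,938.
Year 2: 5,069 × $33 = $167,277. Book value $315,661.
Year 3: 512 × $33 = $16,896. Book value $298,765.
Year 4: 3,322 × $33 = $109,626. Book value $189,139.
Year 5: 2,483 × $33 = $81,939. Book value $107,200.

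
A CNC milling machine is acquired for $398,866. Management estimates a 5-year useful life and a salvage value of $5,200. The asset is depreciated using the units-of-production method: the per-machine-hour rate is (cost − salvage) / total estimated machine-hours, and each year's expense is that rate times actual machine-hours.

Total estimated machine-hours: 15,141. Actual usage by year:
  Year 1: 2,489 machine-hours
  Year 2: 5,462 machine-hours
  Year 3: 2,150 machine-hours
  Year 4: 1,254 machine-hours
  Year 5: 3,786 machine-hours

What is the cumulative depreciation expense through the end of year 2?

$206,726

Depreciable base = $398,866 − $5,200 = $393,666.
Rate = $393,666 / 15,141 machine-hours = $26 per machine-hour.
Year 1: 2,489 × $26 = $64,714. Book value $334,152.
Year 2: 5,462 × $26 = $142,012. Book value $192,140.
Accumulated through year 2 = $398,866 − $192,140 = $206,726.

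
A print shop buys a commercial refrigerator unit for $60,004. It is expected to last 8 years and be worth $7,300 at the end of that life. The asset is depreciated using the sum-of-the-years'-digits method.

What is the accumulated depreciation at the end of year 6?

$48,312

Depreciable base = $60,004 − $7,300 = $52,704.
Sum of the years' digits = 8+7+6+5+4+3+2+1 = 36.
Year 1: $52,704 × 8/36 = $11,712. Book value $48,292.
Year 2: $52,704 × 7/36 = $10,248. Book value $38,044.
Year 3: $52,704 × 6/36 = $8,784. Book value $29,260.
Year 4: $52,704 × 5/36 = $7,320. Book value $21,940.
Year 5: $52,704 × 4/36 = $5,856. Book value $16,084.
Year 6: $52,704 × 3/36 = $4,392. Book value $11,692.
Accumulated through year 6 = $60,004 − $11,692 = $48,312.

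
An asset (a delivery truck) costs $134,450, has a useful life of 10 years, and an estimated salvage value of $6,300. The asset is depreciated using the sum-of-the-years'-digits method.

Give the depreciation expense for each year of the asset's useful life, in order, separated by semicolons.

Depreciable base = $134,450 − $6,300 = $128,150.
Sum of the years' digits = 10+9+8+7+6+5+4+3+2+1 = 55.
Year 1: $128,150 × 10/55 = $23,300. Book value $111,150.
Year 2: $128,150 × 9/55 = $20,970. Book value $90,180.
Year 3: $128,150 × 8/55 = $18,640. Book value $71,540.
Year 4: $128,150 × 7/55 = $16,310. Book value $55,230.
Year 5: $128,150 × 6/55 = $13,980. Book value $41,250.
Year 6: $128,150 × 5/55 = $11,650. Book value $29,600.
Year 7: $128,150 × 4/55 = $9,320. Book value $20,280.
Year 8: $128,150 × 3/55 = $6,990. Book value $13,290.
Year 9: $128,150 × 2/55 = $4,660. Book value $8,630.
Year 10: $128,150 × 1/55 = $2,330. Book value $6,300.

$23,300; $20,970; $18,640; $16,310; $13,980; $11,650; $9,320; $6,990; $4,660; $2,330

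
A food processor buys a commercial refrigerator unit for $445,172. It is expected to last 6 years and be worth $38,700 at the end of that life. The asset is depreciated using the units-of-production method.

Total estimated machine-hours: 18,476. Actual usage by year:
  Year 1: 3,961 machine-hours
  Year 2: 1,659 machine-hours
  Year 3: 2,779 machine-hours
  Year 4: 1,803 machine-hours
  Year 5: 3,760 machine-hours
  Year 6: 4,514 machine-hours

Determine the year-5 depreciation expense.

$82,720

Depreciable base = $445,172 − $38,700 = $406,472.
Rate = $406,472 / 18,476 machine-hours = $22 per machine-hour.
Year 1: 3,961 × $22 = $87,142. Book value $358,030.
Year 2: 1,659 × $22 = $36,498. Book value $321,532.
Year 3: 2,779 × $22 = $61,138. Book value $260,394.
Year 4: 1,803 × $22 = $39,666. Book value $220,728.
Year 5: 3,760 × $22 = $82,720. Book value $138,008.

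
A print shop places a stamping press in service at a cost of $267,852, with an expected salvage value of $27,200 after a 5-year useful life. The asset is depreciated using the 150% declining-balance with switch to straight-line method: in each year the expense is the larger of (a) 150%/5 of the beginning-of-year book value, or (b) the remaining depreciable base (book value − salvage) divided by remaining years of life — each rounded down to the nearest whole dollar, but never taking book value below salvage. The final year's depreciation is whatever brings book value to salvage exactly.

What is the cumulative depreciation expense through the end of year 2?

$136,604

Depreciable base = $267,852 − $27,200 = $240,652.
Year 1: DB = ⌊$267,852 × 150%/5⌋ = $80,355; SL = ⌊$240,652/5⌋ = $48,130 → take DB $80,355. Book value $187,497.
Year 2: DB = ⌊$187,497 × 150%/5⌋ = $56,249; SL = ⌊$160,297/4⌋ = $40,074 → take DB $56,249. Book value $131,248.
Accumulated through year 2 = $267,852 − $131,248 = $136,604.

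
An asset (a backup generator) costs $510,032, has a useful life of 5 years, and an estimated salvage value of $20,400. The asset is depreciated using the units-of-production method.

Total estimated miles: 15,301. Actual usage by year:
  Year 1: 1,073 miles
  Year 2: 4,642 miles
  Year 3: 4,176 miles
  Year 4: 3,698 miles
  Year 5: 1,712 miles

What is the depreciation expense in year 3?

Depreciable base = $510,032 − $20,400 = $489,632.
Rate = $489,632 / 15,301 miles = $32 per mile.
Year 1: 1,073 × $32 = $34,336. Book value $475,696.
Year 2: 4,642 × $32 = $148,544. Book value $327,152.
Year 3: 4,176 × $32 = $133,632. Book value $193,520.

$133,632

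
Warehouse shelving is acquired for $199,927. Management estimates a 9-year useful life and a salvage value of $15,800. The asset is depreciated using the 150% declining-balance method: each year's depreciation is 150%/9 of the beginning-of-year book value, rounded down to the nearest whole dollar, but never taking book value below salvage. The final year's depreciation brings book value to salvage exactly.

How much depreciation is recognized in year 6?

$13,391

Depreciable base = $199,927 − $15,800 = $184,127.
Year 1: ⌊$199,927 × 150%/9⌋ = $33,321. Book value $166,606.
Year 2: ⌊$166,606 × 150%/9⌋ = $27,767. Book value $138,839.
Year 3: ⌊$138,839 × 150%/9⌋ = $23,139. Book value $115,700.
Year 4: ⌊$115,700 × 150%/9⌋ = $19,283. Book value $96,417.
Year 5: ⌊$96,417 × 150%/9⌋ = $16,069. Book value $80,348.
Year 6: ⌊$80,348 × 150%/9⌋ = $13,391. Book value $66,957.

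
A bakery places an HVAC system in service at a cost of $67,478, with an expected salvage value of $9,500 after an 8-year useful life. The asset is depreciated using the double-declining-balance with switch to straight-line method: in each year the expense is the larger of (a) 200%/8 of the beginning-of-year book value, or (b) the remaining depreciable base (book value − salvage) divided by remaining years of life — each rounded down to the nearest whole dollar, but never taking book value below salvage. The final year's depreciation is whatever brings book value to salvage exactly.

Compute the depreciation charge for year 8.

Depreciable base = $67,478 − $9,500 = $57,978.
Year 1: DB = ⌊$67,478 × 200%/8⌋ = $16,869; SL = ⌊$57,978/8⌋ = $7,247 → take DB $16,869. Book value $50,609.
Year 2: DB = ⌊$50,609 × 200%/8⌋ = $12,652; SL = ⌊$41,109/7⌋ = $5,872 → take DB $12,652. Book value $37,957.
Year 3: DB = ⌊$37,957 × 200%/8⌋ = $9,489; SL = ⌊$28,457/6⌋ = $4,742 → take DB $9,489. Book value $28,468.
Year 4: DB = ⌊$28,468 × 200%/8⌋ = $7,117; SL = ⌊$18,968/5⌋ = $3,793 → take DB $7,117. Book value $21,351.
Year 5: DB = ⌊$21,351 × 200%/8⌋ = $5,337; SL = ⌊$11,851/4⌋ = $2,962 → take DB $5,337. Book value $16,014.
Year 6: DB = ⌊$16,014 × 200%/8⌋ = $4,003; SL = ⌊$6,514/3⌋ = $2,171 → take DB $4,003. Book value $12,011.
Year 7: DB = ⌊$12,011 × 200%/8⌋ = $3,002; SL = ⌊$2,511/2⌋ = $1,255 → take DB $3,002, capped at $2,511. Book value $9,500.
Year 8 (final): $9,500 − $9,500 = $0. Book value $9,500.

$0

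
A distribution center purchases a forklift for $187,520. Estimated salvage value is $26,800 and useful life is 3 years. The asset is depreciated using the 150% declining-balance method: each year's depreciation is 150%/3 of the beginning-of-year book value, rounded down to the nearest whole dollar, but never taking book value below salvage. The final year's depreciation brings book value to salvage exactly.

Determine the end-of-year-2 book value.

Depreciable base = $187,520 − $26,800 = $160,720.
Year 1: ⌊$187,520 × 150%/3⌋ = $93,760. Book value $93,760.
Year 2: ⌊$93,760 × 150%/3⌋ = $46,880. Book value $46,880.

$46,880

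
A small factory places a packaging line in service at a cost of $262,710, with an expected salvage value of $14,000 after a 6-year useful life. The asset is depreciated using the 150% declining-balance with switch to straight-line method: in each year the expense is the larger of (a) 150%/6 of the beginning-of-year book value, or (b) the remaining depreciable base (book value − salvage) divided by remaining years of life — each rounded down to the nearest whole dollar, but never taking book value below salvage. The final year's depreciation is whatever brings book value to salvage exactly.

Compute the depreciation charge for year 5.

$32,277

Depreciable base = $262,710 − $14,000 = $248,710.
Year 1: DB = ⌊$262,710 × 150%/6⌋ = $65,677; SL = ⌊$248,710/6⌋ = $41,451 → take DB $65,677. Book value $197,033.
Year 2: DB = ⌊$197,033 × 150%/6⌋ = $49,258; SL = ⌊$183,033/5⌋ = $36,606 → take DB $49,258. Book value $147,775.
Year 3: DB = ⌊$147,775 × 150%/6⌋ = $36,943; SL = ⌊$133,775/4⌋ = $33,443 → take DB $36,943. Book value $110,832.
Year 4: DB = ⌊$110,832 × 150%/6⌋ = $27,708; SL = ⌊$96,832/3⌋ = $32,277 → take SL $32,277. Book value $78,555.
Year 5: DB = ⌊$78,555 × 150%/6⌋ = $19,638; SL = ⌊$64,555/2⌋ = $32,277 → take SL $32,277. Book value $46,278.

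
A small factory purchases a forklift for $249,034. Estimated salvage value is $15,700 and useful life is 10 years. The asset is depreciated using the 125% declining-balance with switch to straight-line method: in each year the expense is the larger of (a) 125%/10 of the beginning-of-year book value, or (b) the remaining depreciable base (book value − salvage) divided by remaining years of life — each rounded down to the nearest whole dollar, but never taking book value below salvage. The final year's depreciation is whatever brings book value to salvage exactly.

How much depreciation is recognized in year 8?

$21,591

Depreciable base = $249,034 − $15,700 = $233,334.
Year 1: DB = ⌊$249,034 × 125%/10⌋ = $31,129; SL = ⌊$233,334/10⌋ = $23,333 → take DB $31,129. Book value $217,905.
Year 2: DB = ⌊$217,905 × 125%/10⌋ = $27,238; SL = ⌊$202,205/9⌋ = $22,467 → take DB $27,238. Book value $190,667.
Year 3: DB = ⌊$190,667 × 125%/10⌋ = $23,833; SL = ⌊$174,967/8⌋ = $21,870 → take DB $23,833. Book value $166,834.
Year 4: DB = ⌊$166,834 × 125%/10⌋ = $20,854; SL = ⌊$151,134/7⌋ = $21,590 → take SL $21,590. Book value $145,244.
Year 5: DB = ⌊$145,244 × 125%/10⌋ = $18,155; SL = ⌊$129,544/6⌋ = $21,590 → take SL $21,590. Book value $123,654.
Year 6: DB = ⌊$123,654 × 125%/10⌋ = $15,456; SL = ⌊$107,954/5⌋ = $21,590 → take SL $21,590. Book value $102,064.
Year 7: DB = ⌊$102,064 × 125%/10⌋ = $12,758; SL = ⌊$86,364/4⌋ = $21,591 → take SL $21,591. Book value $80,473.
Year 8: DB = ⌊$80,473 × 125%/10⌋ = $10,059; SL = ⌊$64,773/3⌋ = $21,591 → take SL $21,591. Book value $58,882.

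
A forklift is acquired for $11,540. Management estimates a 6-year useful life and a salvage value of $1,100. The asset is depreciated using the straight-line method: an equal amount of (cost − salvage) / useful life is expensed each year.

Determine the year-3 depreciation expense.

$1,740

Depreciable base = $11,540 − $1,100 = $10,440.
Annual expense = $10,440 / 6 = $1,740.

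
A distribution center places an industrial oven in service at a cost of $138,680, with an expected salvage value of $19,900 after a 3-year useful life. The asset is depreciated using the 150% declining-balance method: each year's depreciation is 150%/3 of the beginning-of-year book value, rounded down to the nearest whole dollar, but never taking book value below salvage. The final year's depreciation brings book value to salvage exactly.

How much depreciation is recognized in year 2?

Depreciable base = $138,680 − $19,900 = $118,780.
Year 1: ⌊$138,680 × 150%/3⌋ = $69,340. Book value $69,340.
Year 2: ⌊$69,340 × 150%/3⌋ = $34,670. Book value $34,670.

$34,670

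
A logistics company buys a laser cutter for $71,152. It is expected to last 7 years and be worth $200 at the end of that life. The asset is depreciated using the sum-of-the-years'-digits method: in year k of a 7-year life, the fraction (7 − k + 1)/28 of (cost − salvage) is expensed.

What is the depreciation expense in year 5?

$7,602

Depreciable base = $71,152 − $200 = $70,952.
Sum of the years' digits = 7+6+5+4+3+2+1 = 28.
Year 1: $70,952 × 7/28 = $17,738. Book value $53,414.
Year 2: $70,952 × 6/28 = $15,204. Book value $38,210.
Year 3: $70,952 × 5/28 = $12,670. Book value $25,540.
Year 4: $70,952 × 4/28 = $10,136. Book value $15,404.
Year 5: $70,952 × 3/28 = $7,602. Book value $7,802.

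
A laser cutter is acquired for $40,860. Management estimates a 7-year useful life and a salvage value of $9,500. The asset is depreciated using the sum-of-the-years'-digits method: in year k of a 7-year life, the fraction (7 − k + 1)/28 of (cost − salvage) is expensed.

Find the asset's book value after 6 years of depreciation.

Depreciable base = $40,860 − $9,500 = $31,360.
Sum of the years' digits = 7+6+5+4+3+2+1 = 28.
Year 1: $31,360 × 7/28 = $7,840. Book value $33,020.
Year 2: $31,360 × 6/28 = $6,720. Book value $26,300.
Year 3: $31,360 × 5/28 = $5,600. Book value $20,700.
Year 4: $31,360 × 4/28 = $4,480. Book value $16,220.
Year 5: $31,360 × 3/28 = $3,360. Book value $12,860.
Year 6: $31,360 × 2/28 = $2,240. Book value $10,620.

$10,620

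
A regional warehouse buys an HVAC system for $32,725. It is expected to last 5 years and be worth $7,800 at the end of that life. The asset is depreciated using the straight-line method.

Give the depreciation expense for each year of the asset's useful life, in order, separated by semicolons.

Depreciable base = $32,725 − $7,800 = $24,925.
Annual expense = $24,925 / 5 = $4,985.
End of year 1: book value $27,740.
End of year 2: book value $22,755.
End of year 3: book value $17,770.
End of year 4: book value $12,785.
End of year 5: book value $7,800.

$4,985; $4,985; $4,985; $4,985; $4,985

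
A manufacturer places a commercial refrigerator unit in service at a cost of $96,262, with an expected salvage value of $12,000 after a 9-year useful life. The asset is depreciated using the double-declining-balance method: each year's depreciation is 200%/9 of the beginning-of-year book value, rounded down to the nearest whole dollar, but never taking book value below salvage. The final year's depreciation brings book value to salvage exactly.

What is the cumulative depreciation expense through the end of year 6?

$74,950

Depreciable base = $96,262 − $12,000 = $84,262.
Year 1: ⌊$96,262 × 200%/9⌋ = $21,391. Book value $74,871.
Year 2: ⌊$74,871 × 200%/9⌋ = $16,638. Book value $58,233.
Year 3: ⌊$58,233 × 200%/9⌋ = $12,940. Book value $45,293.
Year 4: ⌊$45,293 × 200%/9⌋ = $10,065. Book value $35,228.
Year 5: ⌊$35,228 × 200%/9⌋ = $7,828. Book value $27,400.
Year 6: ⌊$27,400 × 200%/9⌋ = $6,088. Book value $21,312.
Accumulated through year 6 = $96,262 − $21,312 = $74,950.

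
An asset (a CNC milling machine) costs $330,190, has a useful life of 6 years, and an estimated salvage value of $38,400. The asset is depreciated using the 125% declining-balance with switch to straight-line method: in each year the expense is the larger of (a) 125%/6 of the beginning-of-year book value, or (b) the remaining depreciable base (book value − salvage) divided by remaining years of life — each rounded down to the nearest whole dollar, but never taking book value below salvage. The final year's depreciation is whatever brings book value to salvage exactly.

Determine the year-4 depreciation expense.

$41,810

Depreciable base = $330,190 − $38,400 = $291,790.
Year 1: DB = ⌊$330,190 × 125%/6⌋ = $68,789; SL = ⌊$291,790/6⌋ = $48,631 → take DB $68,789. Book value $261,401.
Year 2: DB = ⌊$261,401 × 125%/6⌋ = $54,458; SL = ⌊$223,001/5⌋ = $44,600 → take DB $54,458. Book value $206,943.
Year 3: DB = ⌊$206,943 × 125%/6⌋ = $43,113; SL = ⌊$168,543/4⌋ = $42,135 → take DB $43,113. Book value $163,830.
Year 4: DB = ⌊$163,830 × 125%/6⌋ = $34,131; SL = ⌊$125,430/3⌋ = $41,810 → take SL $41,810. Book value $122,020.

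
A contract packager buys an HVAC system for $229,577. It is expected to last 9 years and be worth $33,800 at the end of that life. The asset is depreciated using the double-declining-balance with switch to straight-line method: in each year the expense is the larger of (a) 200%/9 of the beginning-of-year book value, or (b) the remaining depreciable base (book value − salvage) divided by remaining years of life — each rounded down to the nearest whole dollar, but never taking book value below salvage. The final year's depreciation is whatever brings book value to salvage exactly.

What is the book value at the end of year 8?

Depreciable base = $229,577 − $33,800 = $195,777.
Year 1: DB = ⌊$229,577 × 200%/9⌋ = $51,017; SL = ⌊$195,777/9⌋ = $21,753 → take DB $51,017. Book value $178,560.
Year 2: DB = ⌊$178,560 × 200%/9⌋ = $39,680; SL = ⌊$144,760/8⌋ = $18,095 → take DB $39,680. Book value $138,880.
Year 3: DB = ⌊$138,880 × 200%/9⌋ = $30,862; SL = ⌊$105,080/7⌋ = $15,011 → take DB $30,862. Book value $108,018.
Year 4: DB = ⌊$108,018 × 200%/9⌋ = $24,004; SL = ⌊$74,218/6⌋ = $12,369 → take DB $24,004. Book value $84,014.
Year 5: DB = ⌊$84,014 × 200%/9⌋ = $18,669; SL = ⌊$50,214/5⌋ = $10,042 → take DB $18,669. Book value $65,345.
Year 6: DB = ⌊$65,345 × 200%/9⌋ = $14,521; SL = ⌊$31,545/4⌋ = $7,886 → take DB $14,521. Book value $50,824.
Year 7: DB = ⌊$50,824 × 200%/9⌋ = $11,294; SL = ⌊$17,024/3⌋ = $5,674 → take DB $11,294. Book value $39,530.
Year 8: DB = ⌊$39,530 × 200%/9⌋ = $8,784; SL = ⌊$5,730/2⌋ = $2,865 → take DB $8,784, capped at $5,730. Book value $33,800.

$33,800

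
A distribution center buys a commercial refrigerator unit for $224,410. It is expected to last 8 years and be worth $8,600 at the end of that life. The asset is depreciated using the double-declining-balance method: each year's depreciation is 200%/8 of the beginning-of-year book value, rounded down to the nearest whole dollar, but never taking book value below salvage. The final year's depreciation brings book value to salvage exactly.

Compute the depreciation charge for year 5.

$17,751

Depreciable base = $224,410 − $8,600 = $215,810.
Year 1: ⌊$224,410 × 200%/8⌋ = $56,102. Book value $168,308.
Year 2: ⌊$168,308 × 200%/8⌋ = $42,077. Book value $126,231.
Year 3: ⌊$126,231 × 200%/8⌋ = $31,557. Book value $94,674.
Year 4: ⌊$94,674 × 200%/8⌋ = $23,668. Book value $71,006.
Year 5: ⌊$71,006 × 200%/8⌋ = $17,751. Book value $53,255.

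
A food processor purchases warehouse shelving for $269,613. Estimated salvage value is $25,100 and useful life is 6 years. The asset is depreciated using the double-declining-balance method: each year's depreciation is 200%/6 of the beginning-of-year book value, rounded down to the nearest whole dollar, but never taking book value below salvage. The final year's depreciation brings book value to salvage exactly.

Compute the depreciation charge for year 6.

$10,406

Depreciable base = $269,613 − $25,100 = $244,513.
Year 1: ⌊$269,613 × 200%/6⌋ = $89,871. Book value $179,742.
Year 2: ⌊$179,742 × 200%/6⌋ = $59,914. Book value $119,828.
Year 3: ⌊$119,828 × 200%/6⌋ = $39,942. Book value $79,886.
Year 4: ⌊$79,886 × 200%/6⌋ = $26,628. Book value $53,258.
Year 5: ⌊$53,258 × 200%/6⌋ = $17,752. Book value $35,506.
Year 6 (final): $35,506 − $25,100 = $10,406. Book value $25,100.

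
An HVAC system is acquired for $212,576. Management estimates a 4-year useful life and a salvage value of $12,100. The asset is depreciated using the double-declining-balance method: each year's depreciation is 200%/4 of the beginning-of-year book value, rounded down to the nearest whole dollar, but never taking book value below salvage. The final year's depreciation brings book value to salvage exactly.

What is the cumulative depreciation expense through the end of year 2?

Depreciable base = $212,576 − $12,100 = $200,476.
Year 1: ⌊$212,576 × 200%/4⌋ = $106,288. Book value $106,288.
Year 2: ⌊$106,288 × 200%/4⌋ = $53,144. Book value $53,144.
Accumulated through year 2 = $212,576 − $53,144 = $159,432.

$159,432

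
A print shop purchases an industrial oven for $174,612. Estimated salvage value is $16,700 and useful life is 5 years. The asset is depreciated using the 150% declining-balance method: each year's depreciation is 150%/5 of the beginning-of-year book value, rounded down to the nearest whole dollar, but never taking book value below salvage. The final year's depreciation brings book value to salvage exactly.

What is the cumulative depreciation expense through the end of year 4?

Depreciable base = $174,612 − $16,700 = $157,912.
Year 1: ⌊$174,612 × 150%/5⌋ = $52,383. Book value $122,229.
Year 2: ⌊$122,229 × 150%/5⌋ = $36,668. Book value $85,561.
Year 3: ⌊$85,561 × 150%/5⌋ = $25,668. Book value $59,893.
Year 4: ⌊$59,893 × 150%/5⌋ = $17,967. Book value $41,926.
Accumulated through year 4 = $174,612 − $41,926 = $132,686.

$132,686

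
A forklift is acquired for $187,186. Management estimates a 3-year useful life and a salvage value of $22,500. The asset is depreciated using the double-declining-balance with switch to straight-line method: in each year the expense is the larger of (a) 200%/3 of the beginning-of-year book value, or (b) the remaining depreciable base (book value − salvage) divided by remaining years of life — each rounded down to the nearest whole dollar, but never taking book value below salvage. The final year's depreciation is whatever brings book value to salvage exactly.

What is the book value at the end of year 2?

Depreciable base = $187,186 − $22,500 = $164,686.
Year 1: DB = ⌊$187,186 × 200%/3⌋ = $124,790; SL = ⌊$164,686/3⌋ = $54,895 → take DB $124,790. Book value $62,396.
Year 2: DB = ⌊$62,396 × 200%/3⌋ = $41,597; SL = ⌊$39,896/2⌋ = $19,948 → take DB $41,597, capped at $39,896. Book value $22,500.

$22,500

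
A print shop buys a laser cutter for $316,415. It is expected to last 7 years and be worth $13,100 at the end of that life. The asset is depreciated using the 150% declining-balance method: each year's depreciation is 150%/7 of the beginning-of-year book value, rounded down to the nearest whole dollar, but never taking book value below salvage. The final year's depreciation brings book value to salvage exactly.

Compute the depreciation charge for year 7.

Depreciable base = $316,415 − $13,100 = $303,315.
Year 1: ⌊$316,415 × 150%/7⌋ = $67,803. Book value $248,612.
Year 2: ⌊$248,612 × 150%/7⌋ = $53,274. Book value $195,338.
Year 3: ⌊$195,338 × 150%/7⌋ = $41,858. Book value $153,480.
Year 4: ⌊$153,480 × 150%/7⌋ = $32,888. Book value $120,592.
Year 5: ⌊$120,592 × 150%/7⌋ = $25,841. Book value $94,751.
Year 6: ⌊$94,751 × 150%/7⌋ = $20,303. Book value $74,448.
Year 7 (final): $74,448 − $13,100 = $61,348. Book value $13,100.

$61,348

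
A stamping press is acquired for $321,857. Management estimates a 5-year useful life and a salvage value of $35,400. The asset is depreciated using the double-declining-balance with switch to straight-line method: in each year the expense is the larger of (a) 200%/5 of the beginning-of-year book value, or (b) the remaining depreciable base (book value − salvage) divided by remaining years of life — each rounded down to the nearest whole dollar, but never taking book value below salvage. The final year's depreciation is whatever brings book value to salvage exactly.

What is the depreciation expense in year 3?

$46,347

Depreciable base = $321,857 − $35,400 = $286,457.
Year 1: DB = ⌊$321,857 × 200%/5⌋ = $128,742; SL = ⌊$286,457/5⌋ = $57,291 → take DB $128,742. Book value $193,115.
Year 2: DB = ⌊$193,115 × 200%/5⌋ = $77,246; SL = ⌊$157,715/4⌋ = $39,428 → take DB $77,246. Book value $115,869.
Year 3: DB = ⌊$115,869 × 200%/5⌋ = $46,347; SL = ⌊$80,469/3⌋ = $26,823 → take DB $46,347. Book value $69,522.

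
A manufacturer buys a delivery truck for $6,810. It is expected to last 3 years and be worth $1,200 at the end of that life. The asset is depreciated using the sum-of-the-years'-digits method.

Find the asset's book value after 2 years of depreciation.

Depreciable base = $6,810 − $1,200 = $5,610.
Sum of the years' digits = 3+2+1 = 6.
Year 1: $5,610 × 3/6 = $2,805. Book value $4,005.
Year 2: $5,610 × 2/6 = $1,870. Book value $2,135.

$2,135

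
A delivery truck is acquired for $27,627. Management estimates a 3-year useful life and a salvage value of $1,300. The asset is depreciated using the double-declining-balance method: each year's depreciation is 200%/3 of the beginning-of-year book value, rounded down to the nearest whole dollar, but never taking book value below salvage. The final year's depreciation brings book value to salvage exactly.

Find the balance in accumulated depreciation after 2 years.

$24,557

Depreciable base = $27,627 − $1,300 = $26,327.
Year 1: ⌊$27,627 × 200%/3⌋ = $18,418. Book value $9,209.
Year 2: ⌊$9,209 × 200%/3⌋ = $6,139. Book value $3,070.
Accumulated through year 2 = $27,627 − $3,070 = $24,557.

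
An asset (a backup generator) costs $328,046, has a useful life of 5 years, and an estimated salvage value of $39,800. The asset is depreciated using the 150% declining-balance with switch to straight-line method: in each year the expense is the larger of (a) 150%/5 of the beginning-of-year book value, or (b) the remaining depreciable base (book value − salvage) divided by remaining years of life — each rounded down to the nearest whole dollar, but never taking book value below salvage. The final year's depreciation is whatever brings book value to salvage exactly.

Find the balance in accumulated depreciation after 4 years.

Depreciable base = $328,046 − $39,800 = $288,246.
Year 1: DB = ⌊$328,046 × 150%/5⌋ = $98,413; SL = ⌊$288,246/5⌋ = $57,649 → take DB $98,413. Book value $229,633.
Year 2: DB = ⌊$229,633 × 150%/5⌋ = $68,889; SL = ⌊$189,833/4⌋ = $47,458 → take DB $68,889. Book value $160,744.
Year 3: DB = ⌊$160,744 × 150%/5⌋ = $48,223; SL = ⌊$120,944/3⌋ = $40,314 → take DB $48,223. Book value $112,521.
Year 4: DB = ⌊$112,521 × 150%/5⌋ = $33,756; SL = ⌊$72,721/2⌋ = $36,360 → take SL $36,360. Book value $76,161.
Accumulated through year 4 = $328,046 − $76,161 = $251,885.

$251,885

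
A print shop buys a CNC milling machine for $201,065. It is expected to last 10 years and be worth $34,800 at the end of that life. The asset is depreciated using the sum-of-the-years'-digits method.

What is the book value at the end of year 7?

$52,938

Depreciable base = $201,065 − $34,800 = $166,265.
Sum of the years' digits = 10+9+8+7+6+5+4+3+2+1 = 55.
Year 1: $166,265 × 10/55 = $30,230. Book value $170,835.
Year 2: $166,265 × 9/55 = $27,207. Book value $143,628.
Year 3: $166,265 × 8/55 = $24,184. Book value $119,444.
Year 4: $166,265 × 7/55 = $21,161. Book value $98,283.
Year 5: $166,265 × 6/55 = $18,138. Book value $80,145.
Year 6: $166,265 × 5/55 = $15,115. Book value $65,030.
Year 7: $166,265 × 4/55 = $12,092. Book value $52,938.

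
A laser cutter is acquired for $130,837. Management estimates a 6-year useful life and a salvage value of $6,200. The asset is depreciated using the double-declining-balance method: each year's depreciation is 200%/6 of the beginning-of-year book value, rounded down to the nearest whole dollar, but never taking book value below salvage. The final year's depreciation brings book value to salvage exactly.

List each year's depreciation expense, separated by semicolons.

$43,612; $29,075; $19,383; $12,922; $8,615; $11,030

Depreciable base = $130,837 − $6,200 = $124,637.
Year 1: ⌊$130,837 × 200%/6⌋ = $43,612. Book value $87,225.
Year 2: ⌊$87,225 × 200%/6⌋ = $29,075. Book value $58,150.
Year 3: ⌊$58,150 × 200%/6⌋ = $19,383. Book value $38,767.
Year 4: ⌊$38,767 × 200%/6⌋ = $12,922. Book value $25,845.
Year 5: ⌊$25,845 × 200%/6⌋ = $8,615. Book value $17,230.
Year 6 (final): $17,230 − $6,200 = $11,030. Book value $6,200.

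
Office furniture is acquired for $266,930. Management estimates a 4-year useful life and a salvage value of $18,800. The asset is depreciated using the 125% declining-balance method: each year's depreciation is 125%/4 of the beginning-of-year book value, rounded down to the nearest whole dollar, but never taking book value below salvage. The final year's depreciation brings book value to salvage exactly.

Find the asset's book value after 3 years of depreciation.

Depreciable base = $266,930 − $18,800 = $248,130.
Year 1: ⌊$266,930 × 125%/4⌋ = $83,415. Book value $183,515.
Year 2: ⌊$183,515 × 125%/4⌋ = $57,348. Book value $126,167.
Year 3: ⌊$126,167 × 125%/4⌋ = $39,427. Book value $86,740.

$86,740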